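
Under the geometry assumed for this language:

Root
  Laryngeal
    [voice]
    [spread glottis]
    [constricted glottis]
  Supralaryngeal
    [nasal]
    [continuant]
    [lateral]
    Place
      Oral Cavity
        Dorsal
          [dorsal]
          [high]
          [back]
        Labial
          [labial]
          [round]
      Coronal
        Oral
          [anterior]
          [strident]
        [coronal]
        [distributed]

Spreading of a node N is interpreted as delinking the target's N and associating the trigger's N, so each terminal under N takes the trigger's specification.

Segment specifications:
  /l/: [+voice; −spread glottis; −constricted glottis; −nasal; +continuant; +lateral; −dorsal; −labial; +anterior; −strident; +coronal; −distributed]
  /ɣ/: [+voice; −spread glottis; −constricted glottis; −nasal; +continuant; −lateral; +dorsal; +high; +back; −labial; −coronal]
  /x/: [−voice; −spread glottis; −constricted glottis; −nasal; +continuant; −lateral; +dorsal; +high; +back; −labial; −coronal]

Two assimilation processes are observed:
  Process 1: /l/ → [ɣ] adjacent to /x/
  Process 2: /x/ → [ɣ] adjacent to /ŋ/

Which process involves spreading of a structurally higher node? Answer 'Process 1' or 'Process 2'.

Process 1 alters [lateral], [coronal], [anterior], [distributed], [strident], [dorsal], [high], [back]; the lowest common ancestor is Supralaryngeal (depth 1 from Root).
Process 2: the feature that changes is [voice]; the minimal node is [voice] (depth 2).
Depth 1 < depth 2; Process 1 involves the structurally higher constituent Supralaryngeal.

Process 1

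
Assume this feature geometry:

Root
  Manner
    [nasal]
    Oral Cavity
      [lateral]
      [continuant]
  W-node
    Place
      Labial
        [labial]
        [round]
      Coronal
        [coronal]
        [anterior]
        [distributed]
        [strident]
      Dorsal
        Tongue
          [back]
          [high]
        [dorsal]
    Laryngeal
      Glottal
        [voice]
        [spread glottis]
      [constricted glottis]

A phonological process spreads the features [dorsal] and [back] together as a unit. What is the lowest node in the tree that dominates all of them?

Dorsal

[dorsal] is immediately dominated by Dorsal.
[back] is immediately dominated by Tongue.
These paths first converge at Dorsal; no daughter of Dorsal dominates all 2 features, so Dorsal is the minimal constituent.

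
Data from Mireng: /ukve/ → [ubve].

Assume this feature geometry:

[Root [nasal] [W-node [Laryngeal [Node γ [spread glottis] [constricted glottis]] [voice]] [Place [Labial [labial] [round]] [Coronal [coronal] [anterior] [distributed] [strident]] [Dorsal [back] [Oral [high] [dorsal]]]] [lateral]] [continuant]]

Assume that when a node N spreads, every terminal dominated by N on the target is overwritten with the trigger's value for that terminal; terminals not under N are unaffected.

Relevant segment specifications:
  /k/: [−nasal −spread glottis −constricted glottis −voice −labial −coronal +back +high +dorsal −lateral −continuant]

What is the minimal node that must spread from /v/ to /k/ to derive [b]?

W-node

The alternation /k/ → [b] changes [voice], [labial], [round], [dorsal], [high], [back] and nothing else.
These terminals are all dominated by W-node, and no proper subconstituent of W-node covers them all; W-node is their lowest common ancestor.
If W-node spreads, every terminal under it takes /v/'s value, producing [b] as observed.
Since [continuant] is preserved even though /v/ disagrees there, no node above W-node spread.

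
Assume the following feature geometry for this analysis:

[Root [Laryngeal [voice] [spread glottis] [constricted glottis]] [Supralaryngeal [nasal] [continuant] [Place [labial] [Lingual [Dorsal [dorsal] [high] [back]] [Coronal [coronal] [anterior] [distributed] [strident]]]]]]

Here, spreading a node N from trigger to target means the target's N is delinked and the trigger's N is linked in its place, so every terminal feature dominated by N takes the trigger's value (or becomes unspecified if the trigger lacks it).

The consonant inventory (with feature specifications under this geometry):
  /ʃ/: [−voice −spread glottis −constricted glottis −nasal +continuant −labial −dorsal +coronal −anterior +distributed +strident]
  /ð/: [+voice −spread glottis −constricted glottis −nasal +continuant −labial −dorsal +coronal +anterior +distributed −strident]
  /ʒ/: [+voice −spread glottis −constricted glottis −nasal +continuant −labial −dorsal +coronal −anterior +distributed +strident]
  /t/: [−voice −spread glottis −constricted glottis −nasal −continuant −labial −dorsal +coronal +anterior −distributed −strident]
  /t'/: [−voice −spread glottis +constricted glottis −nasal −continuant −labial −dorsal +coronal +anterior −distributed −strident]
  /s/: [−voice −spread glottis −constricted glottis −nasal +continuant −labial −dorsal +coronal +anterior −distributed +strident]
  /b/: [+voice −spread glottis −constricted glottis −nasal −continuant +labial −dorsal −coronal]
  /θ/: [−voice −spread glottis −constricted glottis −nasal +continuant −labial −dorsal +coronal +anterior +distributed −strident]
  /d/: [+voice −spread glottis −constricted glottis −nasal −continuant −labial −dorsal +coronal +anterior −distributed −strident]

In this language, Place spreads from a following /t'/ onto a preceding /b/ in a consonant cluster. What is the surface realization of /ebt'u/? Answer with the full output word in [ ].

[edt'u]

Place immediately or transitively dominates [labial], [dorsal], [high], [back], [coronal], [anterior], [distributed], [strident].
After delinking /b/'s Place and linking /t'/'s, the affected terminals become [−labial], [−dorsal], [+coronal], [+anterior], [−distributed], [−strident]; [voice], [spread glottis], [constricted glottis], … (outside Place) are retained from /b/.
The resulting bundle matches /d/ in the inventory; substituting it for /b/ gives [edt'u].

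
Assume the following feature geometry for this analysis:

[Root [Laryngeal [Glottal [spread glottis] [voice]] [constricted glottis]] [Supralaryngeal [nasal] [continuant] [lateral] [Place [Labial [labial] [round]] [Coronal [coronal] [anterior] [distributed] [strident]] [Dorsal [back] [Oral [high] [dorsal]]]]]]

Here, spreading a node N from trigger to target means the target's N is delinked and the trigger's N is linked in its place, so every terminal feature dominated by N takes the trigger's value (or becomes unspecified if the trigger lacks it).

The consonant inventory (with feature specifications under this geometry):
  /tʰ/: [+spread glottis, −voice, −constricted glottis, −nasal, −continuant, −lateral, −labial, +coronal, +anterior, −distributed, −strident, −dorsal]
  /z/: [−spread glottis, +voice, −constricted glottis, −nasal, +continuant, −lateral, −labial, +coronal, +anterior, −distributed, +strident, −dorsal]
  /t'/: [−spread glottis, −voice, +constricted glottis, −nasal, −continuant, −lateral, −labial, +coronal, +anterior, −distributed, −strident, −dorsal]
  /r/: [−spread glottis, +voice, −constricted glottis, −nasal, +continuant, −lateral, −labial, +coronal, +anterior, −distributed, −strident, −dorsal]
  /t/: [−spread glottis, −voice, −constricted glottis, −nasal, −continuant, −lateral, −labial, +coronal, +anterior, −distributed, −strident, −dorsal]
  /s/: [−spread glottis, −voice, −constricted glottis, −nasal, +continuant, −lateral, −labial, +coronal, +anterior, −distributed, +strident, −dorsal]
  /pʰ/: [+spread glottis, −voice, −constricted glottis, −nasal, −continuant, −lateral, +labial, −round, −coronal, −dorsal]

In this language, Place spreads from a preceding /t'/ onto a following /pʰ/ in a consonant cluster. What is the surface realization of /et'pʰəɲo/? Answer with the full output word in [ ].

Terminals under Place in this geometry: [labial], [round], [coronal], [anterior], [distributed], [strident], [back], [high], [dorsal].
Spreading Place from /t'/ onto /pʰ/ replaces those values with /t'/'s: [−labial], [+coronal], [+anterior], [−distributed], [−strident], [−dorsal]. Features outside Place ([spread glottis], [voice], [constricted glottis], …) stay as in /pʰ/.
This feature bundle is that of [tʰ], so /et'pʰəɲo/ surfaces as [et'tʰəɲo].

[et'tʰəɲo]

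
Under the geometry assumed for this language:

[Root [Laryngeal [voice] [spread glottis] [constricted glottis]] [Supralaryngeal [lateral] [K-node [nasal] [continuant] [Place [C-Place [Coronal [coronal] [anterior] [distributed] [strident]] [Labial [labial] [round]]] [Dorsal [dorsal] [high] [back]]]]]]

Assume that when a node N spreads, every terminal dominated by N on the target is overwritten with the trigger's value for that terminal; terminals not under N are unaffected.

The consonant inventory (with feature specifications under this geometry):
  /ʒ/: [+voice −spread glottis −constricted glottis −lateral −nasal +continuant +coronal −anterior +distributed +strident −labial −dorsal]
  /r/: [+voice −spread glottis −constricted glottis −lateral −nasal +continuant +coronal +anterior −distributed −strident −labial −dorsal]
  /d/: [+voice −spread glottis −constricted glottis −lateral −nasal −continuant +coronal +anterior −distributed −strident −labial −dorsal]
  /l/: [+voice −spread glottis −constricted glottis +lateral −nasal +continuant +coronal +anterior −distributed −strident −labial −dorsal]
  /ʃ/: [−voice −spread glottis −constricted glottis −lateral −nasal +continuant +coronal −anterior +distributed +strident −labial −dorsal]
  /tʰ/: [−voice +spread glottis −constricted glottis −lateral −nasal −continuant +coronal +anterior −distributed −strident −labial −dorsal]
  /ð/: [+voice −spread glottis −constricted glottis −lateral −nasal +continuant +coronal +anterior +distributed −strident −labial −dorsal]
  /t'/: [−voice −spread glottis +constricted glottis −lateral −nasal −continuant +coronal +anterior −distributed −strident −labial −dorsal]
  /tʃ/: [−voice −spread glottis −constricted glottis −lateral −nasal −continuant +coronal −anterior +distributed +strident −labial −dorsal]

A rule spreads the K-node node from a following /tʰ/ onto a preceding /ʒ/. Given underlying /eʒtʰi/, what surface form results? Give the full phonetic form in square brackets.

[edtʰi]

Terminals under K-node in this geometry: [nasal], [continuant], [coronal], [anterior], [distributed], [strident], [labial], [round], [dorsal], [high], [back].
After delinking /ʒ/'s K-node and linking /tʰ/'s, the affected terminals become [−nasal], [−continuant], [+coronal], [+anterior], [−distributed], [−strident], [−labial], [−dorsal]; [voice], [spread glottis], [constricted glottis], … (outside K-node) are retained from /ʒ/.
This feature bundle is that of [d], so /eʒtʰi/ surfaces as [edtʰi].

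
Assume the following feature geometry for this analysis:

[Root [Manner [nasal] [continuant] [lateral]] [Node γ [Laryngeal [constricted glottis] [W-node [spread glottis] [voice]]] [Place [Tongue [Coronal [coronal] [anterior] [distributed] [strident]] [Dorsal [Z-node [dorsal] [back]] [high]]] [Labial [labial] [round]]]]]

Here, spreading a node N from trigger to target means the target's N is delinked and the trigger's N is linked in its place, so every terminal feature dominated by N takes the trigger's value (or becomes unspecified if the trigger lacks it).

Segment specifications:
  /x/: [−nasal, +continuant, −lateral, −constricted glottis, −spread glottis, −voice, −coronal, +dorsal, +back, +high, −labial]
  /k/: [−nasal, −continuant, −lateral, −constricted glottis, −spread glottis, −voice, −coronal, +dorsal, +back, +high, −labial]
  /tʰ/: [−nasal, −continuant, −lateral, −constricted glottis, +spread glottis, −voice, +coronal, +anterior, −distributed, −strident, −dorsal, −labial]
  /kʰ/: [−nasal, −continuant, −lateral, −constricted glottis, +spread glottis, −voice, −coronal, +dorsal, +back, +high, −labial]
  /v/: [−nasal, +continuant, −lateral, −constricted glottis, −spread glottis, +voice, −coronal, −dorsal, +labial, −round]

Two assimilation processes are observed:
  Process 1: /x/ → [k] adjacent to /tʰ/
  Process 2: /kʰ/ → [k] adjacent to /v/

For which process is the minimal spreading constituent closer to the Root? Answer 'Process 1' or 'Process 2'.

Process 1

Process 1: the feature that changes is [continuant]; the minimal node is [continuant] (depth 2).
In Process 2, [spread glottis] changes, so the minimal spreading node is [spread glottis] at depth 4.
[continuant] is closer to Root than [spread glottis], so Process 1 spreads the higher node.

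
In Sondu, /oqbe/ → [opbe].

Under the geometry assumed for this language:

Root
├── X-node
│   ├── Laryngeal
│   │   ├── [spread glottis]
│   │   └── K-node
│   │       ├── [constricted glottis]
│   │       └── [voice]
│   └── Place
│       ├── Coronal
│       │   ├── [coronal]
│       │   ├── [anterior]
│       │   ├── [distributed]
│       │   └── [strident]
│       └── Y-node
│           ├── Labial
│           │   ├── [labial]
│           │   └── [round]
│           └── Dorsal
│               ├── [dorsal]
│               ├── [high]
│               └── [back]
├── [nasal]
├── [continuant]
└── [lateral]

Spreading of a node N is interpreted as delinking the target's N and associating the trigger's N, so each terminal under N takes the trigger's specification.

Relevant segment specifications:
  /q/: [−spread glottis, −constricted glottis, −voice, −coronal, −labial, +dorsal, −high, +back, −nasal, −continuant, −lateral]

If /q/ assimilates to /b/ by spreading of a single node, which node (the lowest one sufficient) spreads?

Y-node

Feature comparison: [labial], [round], [dorsal], [high], [back] differ between /q/ and [p]; the remaining terminals match.
These terminals are all dominated by Y-node, and no proper subconstituent of Y-node covers them all; Y-node is their lowest common ancestor.
If Y-node spreads, every terminal under it takes /b/'s value, producing [p] as observed.
[voice], a feature on which the two segments disagree outside Y-node, is unchanged — nothing dominating it spread, and Y-node is the minimal sufficient constituent.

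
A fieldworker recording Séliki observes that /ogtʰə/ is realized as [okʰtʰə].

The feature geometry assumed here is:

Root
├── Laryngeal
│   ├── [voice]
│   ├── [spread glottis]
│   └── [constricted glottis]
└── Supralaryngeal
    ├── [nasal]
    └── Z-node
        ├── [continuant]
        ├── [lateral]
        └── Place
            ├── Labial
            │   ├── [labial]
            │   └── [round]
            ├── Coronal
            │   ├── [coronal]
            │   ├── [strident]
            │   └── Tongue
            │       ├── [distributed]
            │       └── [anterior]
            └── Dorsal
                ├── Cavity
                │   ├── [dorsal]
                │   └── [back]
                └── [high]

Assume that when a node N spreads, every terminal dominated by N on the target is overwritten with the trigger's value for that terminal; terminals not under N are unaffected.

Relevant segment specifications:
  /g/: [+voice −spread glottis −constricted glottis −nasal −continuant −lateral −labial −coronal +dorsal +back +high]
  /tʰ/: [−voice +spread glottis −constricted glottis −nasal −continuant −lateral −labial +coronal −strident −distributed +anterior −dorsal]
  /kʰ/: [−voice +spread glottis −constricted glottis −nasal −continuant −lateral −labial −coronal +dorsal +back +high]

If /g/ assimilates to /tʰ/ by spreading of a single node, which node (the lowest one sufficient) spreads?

Laryngeal

Feature comparison: [voice], [spread glottis] differ between /g/ and [kʰ]; the remaining terminals match.
These terminals are all dominated by Laryngeal, and no proper subconstituent of Laryngeal covers them all; Laryngeal is their lowest common ancestor.
Spreading Laryngeal from /tʰ/ overwrites each of those terminals with /tʰ/'s values, yielding exactly [kʰ].
Had Root spread, [dorsal], [coronal] would have taken /tʰ/'s values; they stay as in /g/, confirming the spreading constituent is exactly Laryngeal.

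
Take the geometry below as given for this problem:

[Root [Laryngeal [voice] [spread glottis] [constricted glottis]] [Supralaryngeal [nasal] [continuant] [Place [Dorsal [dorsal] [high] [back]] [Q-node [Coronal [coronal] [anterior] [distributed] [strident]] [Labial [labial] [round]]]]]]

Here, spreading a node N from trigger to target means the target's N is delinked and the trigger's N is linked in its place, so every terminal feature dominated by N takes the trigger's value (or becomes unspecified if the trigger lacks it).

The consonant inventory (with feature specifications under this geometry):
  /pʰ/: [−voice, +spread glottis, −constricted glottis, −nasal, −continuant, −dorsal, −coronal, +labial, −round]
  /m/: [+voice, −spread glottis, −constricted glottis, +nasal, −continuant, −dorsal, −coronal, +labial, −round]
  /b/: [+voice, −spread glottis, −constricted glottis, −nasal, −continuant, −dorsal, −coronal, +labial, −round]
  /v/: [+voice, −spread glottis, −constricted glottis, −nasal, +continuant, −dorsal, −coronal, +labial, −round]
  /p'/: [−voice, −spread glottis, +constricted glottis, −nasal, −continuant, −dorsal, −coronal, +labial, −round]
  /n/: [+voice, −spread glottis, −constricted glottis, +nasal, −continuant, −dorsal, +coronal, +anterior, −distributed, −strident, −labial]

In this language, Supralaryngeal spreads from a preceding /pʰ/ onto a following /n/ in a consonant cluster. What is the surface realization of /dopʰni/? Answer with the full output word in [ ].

Terminals under Supralaryngeal in this geometry: [nasal], [continuant], [dorsal], [high], [back], [coronal], [anterior], [distributed], [strident], [labial], [round].
Spreading Supralaryngeal from /pʰ/ onto /n/ replaces those values with /pʰ/'s: [−nasal], [−continuant], [−dorsal], [−coronal], [+labial], [−round]. Features outside Supralaryngeal ([voice], [spread glottis], [constricted glottis]) stay as in /n/.
Among the inventory, only /b/ has exactly this specification, giving the surface form [dopʰbi].

[dopʰbi]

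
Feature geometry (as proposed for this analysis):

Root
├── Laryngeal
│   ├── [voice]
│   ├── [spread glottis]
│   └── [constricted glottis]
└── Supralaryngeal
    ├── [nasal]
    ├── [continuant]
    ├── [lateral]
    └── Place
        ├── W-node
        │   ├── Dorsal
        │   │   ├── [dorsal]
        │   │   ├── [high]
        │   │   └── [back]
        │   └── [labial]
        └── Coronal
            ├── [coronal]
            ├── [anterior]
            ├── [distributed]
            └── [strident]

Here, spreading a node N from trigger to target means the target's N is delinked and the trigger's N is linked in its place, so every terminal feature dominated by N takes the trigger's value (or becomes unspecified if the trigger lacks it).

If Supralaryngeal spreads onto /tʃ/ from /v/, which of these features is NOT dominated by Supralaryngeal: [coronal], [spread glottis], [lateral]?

[spread glottis]

The terminals dominated by Supralaryngeal are [nasal], [continuant], [lateral], [dorsal], [high], [back], [labial], [coronal], [anterior], [distributed], [strident].
Of the listed options, [lateral], [coronal] are among these and would be overwritten by spreading Supralaryngeal.
But [spread glottis] is a dependent of Laryngeal, outside Supralaryngeal; it is therefore untouched by the spreading.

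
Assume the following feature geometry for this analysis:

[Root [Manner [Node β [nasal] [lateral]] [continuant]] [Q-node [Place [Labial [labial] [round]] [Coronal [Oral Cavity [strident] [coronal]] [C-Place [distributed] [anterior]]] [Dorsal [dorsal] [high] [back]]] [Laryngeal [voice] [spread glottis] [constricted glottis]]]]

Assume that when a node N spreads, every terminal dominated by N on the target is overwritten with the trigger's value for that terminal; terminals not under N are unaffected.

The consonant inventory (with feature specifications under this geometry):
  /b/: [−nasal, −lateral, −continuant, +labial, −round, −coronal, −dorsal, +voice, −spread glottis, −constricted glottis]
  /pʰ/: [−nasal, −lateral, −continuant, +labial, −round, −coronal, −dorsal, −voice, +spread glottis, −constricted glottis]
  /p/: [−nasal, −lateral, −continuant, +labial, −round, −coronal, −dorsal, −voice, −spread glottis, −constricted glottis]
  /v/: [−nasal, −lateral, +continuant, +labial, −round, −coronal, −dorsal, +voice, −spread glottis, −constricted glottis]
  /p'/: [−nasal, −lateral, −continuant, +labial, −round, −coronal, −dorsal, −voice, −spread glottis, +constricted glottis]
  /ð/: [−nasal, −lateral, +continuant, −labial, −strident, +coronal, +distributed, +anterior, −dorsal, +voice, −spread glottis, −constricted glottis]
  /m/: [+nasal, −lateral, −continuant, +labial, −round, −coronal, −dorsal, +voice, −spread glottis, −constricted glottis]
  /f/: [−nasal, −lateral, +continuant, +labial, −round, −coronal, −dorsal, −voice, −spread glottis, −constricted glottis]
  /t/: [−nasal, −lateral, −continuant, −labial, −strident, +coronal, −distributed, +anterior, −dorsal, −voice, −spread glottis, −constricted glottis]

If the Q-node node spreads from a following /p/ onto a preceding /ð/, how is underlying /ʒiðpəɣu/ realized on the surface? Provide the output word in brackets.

[ʒifpəɣu]

Terminals under Q-node in this geometry: [labial], [round], [strident], [coronal], [distributed], [anterior], [dorsal], [high], [back], [voice], [spread glottis], [constricted glottis].
The target acquires /p/'s values for everything under Q-node — [+labial], [−round], [−coronal], [−dorsal], [−voice], [−spread glottis], [−constricted glottis] — while keeping its own [nasal], [lateral], [continuant].
This feature bundle is that of [f], so /ʒiðpəɣu/ surfaces as [ʒifpəɣu].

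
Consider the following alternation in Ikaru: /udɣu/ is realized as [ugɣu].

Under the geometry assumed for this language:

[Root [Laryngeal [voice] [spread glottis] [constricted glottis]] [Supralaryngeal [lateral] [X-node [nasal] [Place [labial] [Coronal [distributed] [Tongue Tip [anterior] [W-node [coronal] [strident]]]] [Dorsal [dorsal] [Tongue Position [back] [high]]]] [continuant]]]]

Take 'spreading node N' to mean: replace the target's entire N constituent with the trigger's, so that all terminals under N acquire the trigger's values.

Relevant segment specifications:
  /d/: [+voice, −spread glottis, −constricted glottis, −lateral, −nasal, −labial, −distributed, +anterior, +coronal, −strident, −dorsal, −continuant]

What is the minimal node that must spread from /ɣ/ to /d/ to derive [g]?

/d/ and [g] differ in [coronal], [anterior], [distributed], [strident], [dorsal], [high], [back]; every other specified feature is identical.
These terminals are all dominated by Place, and no proper subconstituent of Place covers them all; Place is their lowest common ancestor.
Spreading Place from /ɣ/ overwrites each of those terminals with /ɣ/'s values, yielding exactly [g].
Had X-node or a higher node spread, [continuant] would have taken /ɣ/'s value; it stays as in /d/, confirming the spreading constituent is exactly Place.

Place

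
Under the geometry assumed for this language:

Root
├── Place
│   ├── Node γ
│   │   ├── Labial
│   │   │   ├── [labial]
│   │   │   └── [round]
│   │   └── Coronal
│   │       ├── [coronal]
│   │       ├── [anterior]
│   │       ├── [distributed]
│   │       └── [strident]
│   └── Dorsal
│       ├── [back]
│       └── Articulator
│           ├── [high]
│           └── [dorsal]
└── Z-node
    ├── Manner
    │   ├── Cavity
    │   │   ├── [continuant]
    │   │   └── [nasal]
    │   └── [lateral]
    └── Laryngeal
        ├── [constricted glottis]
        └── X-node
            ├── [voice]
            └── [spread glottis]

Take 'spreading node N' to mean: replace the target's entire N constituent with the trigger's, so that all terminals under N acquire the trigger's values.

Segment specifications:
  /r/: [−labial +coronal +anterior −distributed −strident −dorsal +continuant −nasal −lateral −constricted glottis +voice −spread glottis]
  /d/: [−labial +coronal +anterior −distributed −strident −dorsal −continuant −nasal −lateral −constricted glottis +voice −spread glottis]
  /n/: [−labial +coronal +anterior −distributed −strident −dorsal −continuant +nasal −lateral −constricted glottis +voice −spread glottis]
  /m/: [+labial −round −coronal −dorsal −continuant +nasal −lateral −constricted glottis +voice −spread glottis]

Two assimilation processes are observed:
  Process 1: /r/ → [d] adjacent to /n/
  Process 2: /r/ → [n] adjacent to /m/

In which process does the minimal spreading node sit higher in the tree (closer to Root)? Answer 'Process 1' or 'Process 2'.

Process 2

Process 1 alters [continuant]; the lowest dominating node is [continuant] (depth 4 from Root).
Process 2 alters [nasal], [continuant]; the lowest common ancestor is Cavity (depth 3 from Root).
Depth 3 < depth 4; Process 2 involves the structurally higher constituent Cavity.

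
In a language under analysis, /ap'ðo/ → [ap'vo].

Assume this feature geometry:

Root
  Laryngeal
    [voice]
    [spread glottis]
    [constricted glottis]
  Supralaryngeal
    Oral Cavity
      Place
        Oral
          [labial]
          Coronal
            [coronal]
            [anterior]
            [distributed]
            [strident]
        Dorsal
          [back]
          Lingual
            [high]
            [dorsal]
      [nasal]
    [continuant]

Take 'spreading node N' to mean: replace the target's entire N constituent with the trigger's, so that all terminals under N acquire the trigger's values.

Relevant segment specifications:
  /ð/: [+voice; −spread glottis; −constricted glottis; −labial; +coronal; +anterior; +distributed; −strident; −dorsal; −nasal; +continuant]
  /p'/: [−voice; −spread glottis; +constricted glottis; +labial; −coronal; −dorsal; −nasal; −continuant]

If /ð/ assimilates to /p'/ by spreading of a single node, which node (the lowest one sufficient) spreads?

Oral

Comparing /ð/ with its surface form [v], the features that change are [labial], [coronal], [anterior], [distributed], [strident].
Tracing each changed feature up the tree, the paths first meet at Oral; any lower node misses at least one of them.
If Oral spreads, every terminal under it takes /p'/'s value, producing [v] as observed.
Features on which the two segments disagree outside Oral, such as [continuant], [voice], are unchanged — nothing dominating them spread, and Oral is the minimal sufficient constituent.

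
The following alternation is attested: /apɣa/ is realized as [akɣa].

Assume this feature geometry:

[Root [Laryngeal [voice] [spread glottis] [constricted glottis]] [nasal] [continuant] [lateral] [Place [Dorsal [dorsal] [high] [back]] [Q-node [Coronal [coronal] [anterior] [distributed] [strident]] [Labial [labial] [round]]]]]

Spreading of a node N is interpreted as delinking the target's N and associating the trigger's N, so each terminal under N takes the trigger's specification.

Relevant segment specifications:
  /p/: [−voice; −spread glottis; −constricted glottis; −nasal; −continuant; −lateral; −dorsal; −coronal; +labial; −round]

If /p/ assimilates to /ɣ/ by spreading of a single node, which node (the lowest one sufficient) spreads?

/p/ and [k] differ in [labial], [round], [dorsal], [high], [back]; every other specified feature is identical.
The smallest constituent containing every changed terminal is Place — each of its daughters lacks at least one of the affected features.
If Place spreads, every terminal under it takes /ɣ/'s value, producing [k] as observed.
[continuant], [voice] — on which /ɣ/ differs from /p/ — are unchanged, so Root cannot have spread; the constituent is no larger than Place.

Place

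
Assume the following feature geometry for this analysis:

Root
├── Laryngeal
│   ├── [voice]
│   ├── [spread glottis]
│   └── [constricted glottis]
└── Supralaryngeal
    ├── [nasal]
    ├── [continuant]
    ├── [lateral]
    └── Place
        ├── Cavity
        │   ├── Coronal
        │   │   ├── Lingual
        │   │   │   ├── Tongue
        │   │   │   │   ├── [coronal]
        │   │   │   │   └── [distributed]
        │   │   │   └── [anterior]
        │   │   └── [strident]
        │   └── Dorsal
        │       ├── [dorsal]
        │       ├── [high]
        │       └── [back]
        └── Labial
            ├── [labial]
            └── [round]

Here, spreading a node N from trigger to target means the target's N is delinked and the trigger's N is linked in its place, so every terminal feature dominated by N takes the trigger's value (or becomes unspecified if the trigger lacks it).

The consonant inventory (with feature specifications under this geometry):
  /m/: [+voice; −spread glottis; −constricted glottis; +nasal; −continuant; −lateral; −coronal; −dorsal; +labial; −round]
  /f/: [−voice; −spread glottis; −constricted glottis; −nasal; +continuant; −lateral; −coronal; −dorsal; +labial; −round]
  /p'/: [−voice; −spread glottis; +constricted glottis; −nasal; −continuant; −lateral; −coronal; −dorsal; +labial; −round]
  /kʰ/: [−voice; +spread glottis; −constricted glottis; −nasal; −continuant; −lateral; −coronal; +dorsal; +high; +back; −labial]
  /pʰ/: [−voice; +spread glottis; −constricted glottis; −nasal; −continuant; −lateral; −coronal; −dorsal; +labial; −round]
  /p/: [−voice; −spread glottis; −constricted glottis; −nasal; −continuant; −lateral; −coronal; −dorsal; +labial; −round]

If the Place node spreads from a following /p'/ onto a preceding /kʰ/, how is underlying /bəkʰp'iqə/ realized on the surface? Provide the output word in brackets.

Terminals under Place in this geometry: [coronal], [distributed], [anterior], [strident], [dorsal], [high], [back], [labial], [round].
After delinking /kʰ/'s Place and linking /p'/'s, the affected terminals become [−coronal], [−dorsal], [+labial], [−round]; [voice], [spread glottis], [constricted glottis], … (outside Place) are retained from /kʰ/.
Among the inventory, only /pʰ/ has exactly this specification, giving the surface form [bəpʰp'iqə].

[bəpʰp'iqə]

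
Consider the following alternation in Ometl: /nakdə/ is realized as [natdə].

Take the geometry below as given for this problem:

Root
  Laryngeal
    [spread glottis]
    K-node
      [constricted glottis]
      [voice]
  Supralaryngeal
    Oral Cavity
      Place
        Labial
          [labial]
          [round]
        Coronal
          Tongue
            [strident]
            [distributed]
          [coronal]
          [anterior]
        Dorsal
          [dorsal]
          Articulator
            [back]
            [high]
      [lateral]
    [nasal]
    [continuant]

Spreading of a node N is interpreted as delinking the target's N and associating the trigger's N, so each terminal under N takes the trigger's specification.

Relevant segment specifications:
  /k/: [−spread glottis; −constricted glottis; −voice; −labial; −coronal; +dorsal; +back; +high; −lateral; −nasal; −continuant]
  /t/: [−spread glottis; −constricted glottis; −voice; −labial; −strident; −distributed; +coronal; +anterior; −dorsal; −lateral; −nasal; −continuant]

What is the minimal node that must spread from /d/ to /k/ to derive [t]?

The alternation /k/ → [t] changes [coronal], [anterior], [distributed], [strident], [dorsal], [high], [back] and nothing else.
These terminals are all dominated by Place, and no proper subconstituent of Place covers them all; Place is their lowest common ancestor.
Spreading Place from /d/ overwrites each of those terminals with /d/'s values, yielding exactly [t].
[voice] stays as in /k/ although /d/ differs there, so no node dominating it spread; among the remaining candidates Place is the lowest that derives the output.

Place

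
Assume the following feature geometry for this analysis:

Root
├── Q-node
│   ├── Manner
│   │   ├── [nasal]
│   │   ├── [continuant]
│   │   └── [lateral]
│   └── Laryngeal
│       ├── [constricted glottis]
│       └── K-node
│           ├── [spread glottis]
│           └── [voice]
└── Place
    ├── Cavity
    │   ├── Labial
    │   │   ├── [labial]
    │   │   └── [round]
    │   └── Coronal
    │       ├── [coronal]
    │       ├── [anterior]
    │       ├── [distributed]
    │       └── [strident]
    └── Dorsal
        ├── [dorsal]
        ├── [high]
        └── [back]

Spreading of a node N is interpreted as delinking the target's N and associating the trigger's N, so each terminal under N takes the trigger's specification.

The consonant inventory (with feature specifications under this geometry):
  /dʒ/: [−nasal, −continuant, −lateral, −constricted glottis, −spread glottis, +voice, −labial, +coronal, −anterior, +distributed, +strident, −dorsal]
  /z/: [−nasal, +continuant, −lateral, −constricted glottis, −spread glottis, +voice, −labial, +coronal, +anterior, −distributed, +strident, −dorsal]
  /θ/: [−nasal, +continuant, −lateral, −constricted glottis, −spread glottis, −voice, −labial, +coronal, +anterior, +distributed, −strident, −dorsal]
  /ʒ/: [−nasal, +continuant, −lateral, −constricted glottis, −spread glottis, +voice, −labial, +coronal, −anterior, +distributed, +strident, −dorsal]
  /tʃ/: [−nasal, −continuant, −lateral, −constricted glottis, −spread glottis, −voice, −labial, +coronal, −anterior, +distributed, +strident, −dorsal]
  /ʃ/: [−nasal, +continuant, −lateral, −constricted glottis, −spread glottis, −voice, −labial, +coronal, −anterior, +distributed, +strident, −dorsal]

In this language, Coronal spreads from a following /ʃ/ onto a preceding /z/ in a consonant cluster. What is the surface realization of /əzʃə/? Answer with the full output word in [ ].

[əʒʃə]

Terminals under Coronal in this geometry: [coronal], [anterior], [distributed], [strident].
Spreading Coronal from /ʃ/ onto /z/ replaces those values with /ʃ/'s: [+coronal], [−anterior], [+distributed], [+strident]. Features outside Coronal ([nasal], [continuant], [lateral], …) stay as in /z/.
The resulting bundle matches /ʒ/ in the inventory; substituting it for /z/ gives [əʒʃə].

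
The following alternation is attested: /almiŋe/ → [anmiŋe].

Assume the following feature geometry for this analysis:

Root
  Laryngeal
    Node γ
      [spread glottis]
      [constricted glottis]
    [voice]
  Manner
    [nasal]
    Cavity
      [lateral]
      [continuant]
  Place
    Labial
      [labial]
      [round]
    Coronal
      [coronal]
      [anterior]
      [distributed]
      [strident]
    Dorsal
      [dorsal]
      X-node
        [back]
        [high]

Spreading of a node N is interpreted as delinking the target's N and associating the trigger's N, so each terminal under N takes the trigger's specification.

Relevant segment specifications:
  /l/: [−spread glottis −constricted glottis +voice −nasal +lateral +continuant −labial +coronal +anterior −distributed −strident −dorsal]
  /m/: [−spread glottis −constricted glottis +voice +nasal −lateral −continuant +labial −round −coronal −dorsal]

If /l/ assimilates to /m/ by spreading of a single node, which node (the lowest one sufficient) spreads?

The alternation /l/ → [n] changes [nasal], [continuant], [lateral] and nothing else.
The smallest constituent containing every changed terminal is Manner — each of its daughters lacks at least one of the affected features.
If Manner spreads, every terminal under it takes /m/'s value, producing [n] as observed.
Since [labial], [coronal] are preserved even though /m/ disagrees there, no node above Manner spread.

Manner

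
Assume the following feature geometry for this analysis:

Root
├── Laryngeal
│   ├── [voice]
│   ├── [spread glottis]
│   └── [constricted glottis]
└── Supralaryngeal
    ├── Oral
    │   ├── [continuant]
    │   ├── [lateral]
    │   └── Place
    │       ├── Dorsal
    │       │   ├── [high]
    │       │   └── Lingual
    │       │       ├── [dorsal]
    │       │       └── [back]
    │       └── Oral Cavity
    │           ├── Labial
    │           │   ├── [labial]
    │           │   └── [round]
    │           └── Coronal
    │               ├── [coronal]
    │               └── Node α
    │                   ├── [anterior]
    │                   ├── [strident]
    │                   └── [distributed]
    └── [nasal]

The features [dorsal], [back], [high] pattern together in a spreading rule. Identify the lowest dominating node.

Dorsal

[dorsal]: Root ▹ Supralaryngeal ▹ Oral ▹ Place ▹ Dorsal ▹ Lingual ▹ [dorsal].
[back]: Root ▹ Supralaryngeal ▹ Oral ▹ Place ▹ Dorsal ▹ Lingual ▹ [back].
[high]: Root ▹ Supralaryngeal ▹ Oral ▹ Place ▹ Dorsal ▹ [high].
The lowest node appearing on every path is Dorsal; each proper daughter of Dorsal fails to dominate at least one of the listed features.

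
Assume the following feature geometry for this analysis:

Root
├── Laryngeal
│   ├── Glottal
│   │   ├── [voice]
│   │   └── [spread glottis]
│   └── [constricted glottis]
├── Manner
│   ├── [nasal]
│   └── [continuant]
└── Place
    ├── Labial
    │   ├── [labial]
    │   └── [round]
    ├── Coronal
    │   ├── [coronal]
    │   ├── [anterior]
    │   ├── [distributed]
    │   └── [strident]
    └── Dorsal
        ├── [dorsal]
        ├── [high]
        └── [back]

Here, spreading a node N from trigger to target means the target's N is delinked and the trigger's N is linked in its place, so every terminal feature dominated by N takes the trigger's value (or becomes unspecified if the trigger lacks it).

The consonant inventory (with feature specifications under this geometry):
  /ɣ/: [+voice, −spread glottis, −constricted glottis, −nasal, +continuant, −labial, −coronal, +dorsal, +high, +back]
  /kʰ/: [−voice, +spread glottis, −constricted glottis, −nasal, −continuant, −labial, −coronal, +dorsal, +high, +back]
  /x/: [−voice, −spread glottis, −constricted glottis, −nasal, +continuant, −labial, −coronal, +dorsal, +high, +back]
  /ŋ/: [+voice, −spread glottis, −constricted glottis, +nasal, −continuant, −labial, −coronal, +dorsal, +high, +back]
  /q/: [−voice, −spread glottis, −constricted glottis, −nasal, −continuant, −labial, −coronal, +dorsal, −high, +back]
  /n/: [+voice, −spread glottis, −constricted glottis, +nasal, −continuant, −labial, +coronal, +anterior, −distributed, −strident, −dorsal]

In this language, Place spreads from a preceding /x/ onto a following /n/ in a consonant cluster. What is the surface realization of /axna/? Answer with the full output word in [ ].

[axŋa]

The Place node dominates the terminals [labial], [round], [coronal], [anterior], [distributed], [strident], [dorsal], [high], [back].
The target acquires /x/'s values for everything under Place — [−labial], [−coronal], [+dorsal], [+high], [+back] — while keeping its own [voice], [spread glottis], [constricted glottis], ….
This feature bundle is that of [ŋ], so /axna/ surfaces as [axŋa].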